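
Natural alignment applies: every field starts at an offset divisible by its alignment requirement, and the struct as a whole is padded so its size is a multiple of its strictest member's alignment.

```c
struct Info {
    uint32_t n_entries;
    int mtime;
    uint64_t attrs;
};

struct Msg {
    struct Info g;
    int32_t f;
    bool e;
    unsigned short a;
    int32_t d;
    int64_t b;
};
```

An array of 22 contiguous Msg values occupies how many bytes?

Info: n_entries at 0 (size 4, align 4) → ends 4; mtime at 4 (size 4, align 4) → ends 8; attrs at 8 (size 8, align 8) → ends 16; total 16 bytes, alignment 8
g at 0 (size 16, align 8) → ends 16
f at 16 (size 4, align 4) → ends 20
e at 20 (size 1, align 1) → ends 21
pad 1 to align 2 for a
a at 22 (size 2, align 2) → ends 24
d at 24 (size 4, align 4) → ends 28
pad 4 to align 8 for b
b at 32 (size 8, align 8) → ends 40
total 40 bytes, alignment 8
array of 22: 22 × 40 = 880

880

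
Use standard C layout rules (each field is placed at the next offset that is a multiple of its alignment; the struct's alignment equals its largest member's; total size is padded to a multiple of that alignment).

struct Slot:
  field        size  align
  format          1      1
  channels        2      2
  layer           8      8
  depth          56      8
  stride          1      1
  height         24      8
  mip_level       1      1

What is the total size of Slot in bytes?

format at 0 (size 1, align 1) → ends 1
pad 1 to align 2 for channels
channels at 2 (size 2, align 2) → ends 4
pad 4 to align 8 for layer
layer at 8 (size 8, align 8) → ends 16
depth at 16 (size 56, align 8) → ends 72
stride at 72 (size 1, align 1) → ends 73
pad 7 to align 8 for height
height at 80 (size 24, align 8) → ends 104
mip_level at 104 (size 1, align 1) → ends 105
tail pad 7 to reach multiple of 8
total 112 bytes, alignment 8

112 bytes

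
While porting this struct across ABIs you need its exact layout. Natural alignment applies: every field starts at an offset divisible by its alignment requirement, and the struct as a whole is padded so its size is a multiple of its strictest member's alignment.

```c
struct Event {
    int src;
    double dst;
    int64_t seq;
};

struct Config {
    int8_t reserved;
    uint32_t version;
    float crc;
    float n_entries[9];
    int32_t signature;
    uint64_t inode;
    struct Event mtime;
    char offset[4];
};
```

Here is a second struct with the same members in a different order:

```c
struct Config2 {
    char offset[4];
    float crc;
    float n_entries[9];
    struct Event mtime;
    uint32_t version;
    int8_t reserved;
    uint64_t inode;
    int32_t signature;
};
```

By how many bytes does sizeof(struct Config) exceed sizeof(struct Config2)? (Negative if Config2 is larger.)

0

Event: @0: src [4B, align 4] → 4; +4 pad (align 8); @8: dst [8B, align 8] → 16; @16: seq [8B, align 8] → 24; size 24, align 8
@0: reserved [1B, align 1] → 1
+3 pad (align 4)
@4: version [4B, align 4] → 8
@8: crc [4B, align 4] → 12
@12: n_entries [36B, align 4] → 48
@48: signature [4B, align 4] → 52
+4 pad (align 8)
@56: inode [8B, align 8] → 64
@64: mtime [24B, align 8] → 88
@88: offset [4B, align 1] → 92
+4 tail pad (align 8)
size 96, align 8
— Config2 —
@0: offset [4B, align 1] → 4
@4: crc [4B, align 4] → 8
@8: n_entries [36B, align 4] → 44
+4 pad (align 8)
@48: mtime [24B, align 8] → 72
@72: version [4B, align 4] → 76
@76: reserved [1B, align 1] → 77
+3 pad (align 8)
@80: inode [8B, align 8] → 88
@88: signature [4B, align 4] → 92
+4 tail pad (align 8)
size 96, align 8
96 − 96 = 0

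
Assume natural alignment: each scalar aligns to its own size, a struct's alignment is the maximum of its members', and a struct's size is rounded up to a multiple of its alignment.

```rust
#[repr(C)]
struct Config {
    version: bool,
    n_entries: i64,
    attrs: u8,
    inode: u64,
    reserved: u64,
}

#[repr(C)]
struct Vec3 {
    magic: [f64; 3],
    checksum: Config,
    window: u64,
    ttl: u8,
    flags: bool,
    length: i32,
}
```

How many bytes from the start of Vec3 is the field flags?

73

Config: 0..1  version  (1B, 1-aligned); 1..8  -- padding (7B); 8..16  n_entries  (8B, 8-aligned); 16..17  attrs  (1B, 1-aligned); 17..24  -- padding (7B); 24..32  inode  (8B, 8-aligned); 32..40  reserved  (8B, 8-aligned); sizeof = 40, alignof = 8
0..24  magic  (24B, 8-aligned)
24..64  checksum  (40B, 8-aligned)
64..72  window  (8B, 8-aligned)
72..73  ttl  (1B, 1-aligned)
73..74  flags  (1B, 1-aligned)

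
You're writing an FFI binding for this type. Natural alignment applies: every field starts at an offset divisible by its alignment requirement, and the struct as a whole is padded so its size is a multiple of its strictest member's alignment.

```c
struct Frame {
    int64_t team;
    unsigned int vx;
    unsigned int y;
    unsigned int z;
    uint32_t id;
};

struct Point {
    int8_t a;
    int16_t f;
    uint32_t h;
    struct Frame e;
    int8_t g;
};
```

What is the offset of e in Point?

8

Frame: 0..8  team  (8B, 8-aligned); 8..12  vx  (4B, 4-aligned); 12..16  y  (4B, 4-aligned); 16..20  z  (4B, 4-aligned); 20..24  id  (4B, 4-aligned); sizeof = 24, alignof = 8
0..1  a  (1B, 1-aligned)
1..2  -- padding (1B)
2..4  f  (2B, 2-aligned)
4..8  h  (4B, 4-aligned)
8..32  e  (24B, 8-aligned)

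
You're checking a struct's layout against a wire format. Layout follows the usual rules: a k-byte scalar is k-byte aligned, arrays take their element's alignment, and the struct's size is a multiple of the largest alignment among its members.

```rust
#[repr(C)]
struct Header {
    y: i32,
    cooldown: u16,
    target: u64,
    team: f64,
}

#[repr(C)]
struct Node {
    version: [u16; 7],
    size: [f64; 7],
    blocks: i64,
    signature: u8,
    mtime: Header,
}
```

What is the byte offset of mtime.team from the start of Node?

104

Header: y at 0 (size 4, align 4) → ends 4; cooldown at 4 (size 2, align 2) → ends 6; pad 2 to align 8 for target; target at 8 (size 8, align 8) → ends 16; team at 16 (size 8, align 8) → ends 24; total 24 bytes, alignment 8
version at 0 (size 14, align 2) → ends 14
pad 2 to align 8 for size
size at 16 (size 56, align 8) → ends 72
blocks at 72 (size 8, align 8) → ends 80
signature at 80 (size 1, align 1) → ends 81
pad 7 to align 8 for mtime
mtime at 88 (size 24, align 8) → ends 112
within Header: team at 16
88 + 16 = 104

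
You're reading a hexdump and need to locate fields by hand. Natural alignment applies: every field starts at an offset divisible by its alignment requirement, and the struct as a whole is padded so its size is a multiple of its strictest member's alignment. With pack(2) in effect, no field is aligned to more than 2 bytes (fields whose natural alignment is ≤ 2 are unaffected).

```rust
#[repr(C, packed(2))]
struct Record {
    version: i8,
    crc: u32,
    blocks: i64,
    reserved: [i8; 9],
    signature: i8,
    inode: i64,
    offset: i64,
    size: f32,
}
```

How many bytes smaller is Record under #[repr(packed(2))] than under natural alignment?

natural layout:
  0..1  version  (1B, 1-aligned)
  1..4  -- padding (3B)
  4..8  crc  (4B, 4-aligned)
  8..16  blocks  (8B, 8-aligned)
  16..25  reserved  (9B, 1-aligned)
  25..26  signature  (1B, 1-aligned)
  26..32  -- padding (6B)
  32..40  inode  (8B, 8-aligned)
  40..48  offset  (8B, 8-aligned)
  48..52  size  (4B, 4-aligned)
  52..56  -- tail padding (4B)
  sizeof = 56, alignof = 8
packed(2) layout:
  0..1  version  (1B, 1-aligned)
  1..2  -- padding (1B)
  2..6  crc  (4B, 2-aligned)
  6..14  blocks  (8B, 2-aligned)
  14..23  reserved  (9B, 1-aligned)
  23..24  signature  (1B, 1-aligned)
  24..32  inode  (8B, 2-aligned)
  32..40  offset  (8B, 2-aligned)
  40..44  size  (4B, 2-aligned)
  sizeof = 44, alignof = 2
56 − 44 = 12

12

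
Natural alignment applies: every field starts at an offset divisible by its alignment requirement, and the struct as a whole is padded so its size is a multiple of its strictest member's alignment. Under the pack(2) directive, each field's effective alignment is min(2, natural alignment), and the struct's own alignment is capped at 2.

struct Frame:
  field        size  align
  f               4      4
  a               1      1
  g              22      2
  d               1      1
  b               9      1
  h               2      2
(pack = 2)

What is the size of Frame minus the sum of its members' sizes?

0..4  f  (4B, 2-aligned)
4..5  a  (1B, 1-aligned)
5..6  -- padding (1B)
6..28  g  (22B, 2-aligned)
28..29  d  (1B, 1-aligned)
29..38  b  (9B, 1-aligned)
38..40  h  (2B, 2-aligned)
sizeof = 40, alignof = 2
data bytes 39, size 40 → padding 1

1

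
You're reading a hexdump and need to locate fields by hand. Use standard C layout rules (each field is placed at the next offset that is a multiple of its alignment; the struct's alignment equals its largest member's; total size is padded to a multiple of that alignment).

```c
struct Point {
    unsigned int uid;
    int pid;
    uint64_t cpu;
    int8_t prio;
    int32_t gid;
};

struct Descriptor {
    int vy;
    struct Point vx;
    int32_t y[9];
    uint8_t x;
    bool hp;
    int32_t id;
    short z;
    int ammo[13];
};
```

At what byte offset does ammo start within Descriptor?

80

Point: uid at 0 (size 4, align 4) → ends 4; pid at 4 (size 4, align 4) → ends 8; cpu at 8 (size 8, align 8) → ends 16; prio at 16 (size 1, align 1) → ends 17; pad 3 to align 4 for gid; gid at 20 (size 4, align 4) → ends 24; total 24 bytes, alignment 8
vy at 0 (size 4, align 4) → ends 4
pad 4 to align 8 for vx
vx at 8 (size 24, align 8) → ends 32
y at 32 (size 36, align 4) → ends 68
x at 68 (size 1, align 1) → ends 69
hp at 69 (size 1, align 1) → ends 70
pad 2 to align 4 for id
id at 72 (size 4, align 4) → ends 76
z at 76 (size 2, align 2) → ends 78
pad 2 to align 4 for ammo
ammo at 80 (size 52, align 4) → ends 132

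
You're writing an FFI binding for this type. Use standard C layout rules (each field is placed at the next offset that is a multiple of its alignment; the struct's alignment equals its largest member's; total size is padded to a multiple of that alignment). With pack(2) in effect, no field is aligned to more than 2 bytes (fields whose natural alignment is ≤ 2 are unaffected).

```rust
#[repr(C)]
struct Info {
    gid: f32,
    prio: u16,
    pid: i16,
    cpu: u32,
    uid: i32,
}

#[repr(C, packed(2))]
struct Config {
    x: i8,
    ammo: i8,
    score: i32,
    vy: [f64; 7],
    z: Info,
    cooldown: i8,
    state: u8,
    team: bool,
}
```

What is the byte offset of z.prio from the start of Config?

66

Info: @0: gid [4B, align 4] → 4; @4: prio [2B, align 2] → 6; @6: pid [2B, align 2] → 8; @8: cpu [4B, align 4] → 12; @12: uid [4B, align 4] → 16; size 16, align 4
@0: x [1B, align 1] → 1
@1: ammo [1B, align 1] → 2
@2: score [4B, align 2] → 6
@6: vy [56B, align 2] → 62
@62: z [16B, align 2] → 78
within Info: prio at 4
62 + 4 = 66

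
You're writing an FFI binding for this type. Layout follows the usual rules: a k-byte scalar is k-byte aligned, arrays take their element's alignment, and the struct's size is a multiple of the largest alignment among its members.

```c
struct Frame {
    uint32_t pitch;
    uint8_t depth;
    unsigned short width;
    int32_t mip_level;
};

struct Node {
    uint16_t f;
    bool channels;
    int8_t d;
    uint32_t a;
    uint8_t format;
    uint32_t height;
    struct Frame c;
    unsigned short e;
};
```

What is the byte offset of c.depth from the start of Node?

20

Frame: pitch at 0 (size 4, align 4) → ends 4; depth at 4 (size 1, align 1) → ends 5; pad 1 to align 2 for width; width at 6 (size 2, align 2) → ends 8; mip_level at 8 (size 4, align 4) → ends 12; total 12 bytes, alignment 4
f at 0 (size 2, align 2) → ends 2
channels at 2 (size 1, align 1) → ends 3
d at 3 (size 1, align 1) → ends 4
a at 4 (size 4, align 4) → ends 8
format at 8 (size 1, align 1) → ends 9
pad 3 to align 4 for height
height at 12 (size 4, align 4) → ends 16
c at 16 (size 12, align 4) → ends 28
within Frame: depth at 4
16 + 4 = 20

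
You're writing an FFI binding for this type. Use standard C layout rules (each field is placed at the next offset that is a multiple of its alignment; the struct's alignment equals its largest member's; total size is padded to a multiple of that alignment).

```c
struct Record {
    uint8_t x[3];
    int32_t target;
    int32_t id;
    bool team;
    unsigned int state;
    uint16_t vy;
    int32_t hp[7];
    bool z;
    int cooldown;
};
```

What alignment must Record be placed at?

4

member alignments: x=1, target=4, id=4, team=1, state=4, vy=2, hp=4, z=1, cooldown=4
max = 4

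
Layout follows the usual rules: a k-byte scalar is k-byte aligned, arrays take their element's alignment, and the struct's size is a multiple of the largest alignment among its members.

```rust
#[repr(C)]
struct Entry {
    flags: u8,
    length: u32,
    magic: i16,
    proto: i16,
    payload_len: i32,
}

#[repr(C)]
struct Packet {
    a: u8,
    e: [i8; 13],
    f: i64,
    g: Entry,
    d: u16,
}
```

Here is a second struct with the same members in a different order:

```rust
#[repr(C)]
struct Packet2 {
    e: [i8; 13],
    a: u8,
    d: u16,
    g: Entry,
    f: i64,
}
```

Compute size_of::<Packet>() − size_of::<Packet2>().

8

Entry: 0..1  flags  (1B, 1-aligned); 1..4  -- padding (3B); 4..8  length  (4B, 4-aligned); 8..10  magic  (2B, 2-aligned); 10..12  proto  (2B, 2-aligned); 12..16  payload_len  (4B, 4-aligned); sizeof = 16, alignof = 4
0..1  a  (1B, 1-aligned)
1..14  e  (13B, 1-aligned)
14..16  -- padding (2B)
16..24  f  (8B, 8-aligned)
24..40  g  (16B, 4-aligned)
40..42  d  (2B, 2-aligned)
42..48  -- tail padding (6B)
sizeof = 48, alignof = 8
— Packet2 —
0..13  e  (13B, 1-aligned)
13..14  a  (1B, 1-aligned)
14..16  d  (2B, 2-aligned)
16..32  g  (16B, 4-aligned)
32..40  f  (8B, 8-aligned)
sizeof = 40, alignof = 8
48 − 40 = 8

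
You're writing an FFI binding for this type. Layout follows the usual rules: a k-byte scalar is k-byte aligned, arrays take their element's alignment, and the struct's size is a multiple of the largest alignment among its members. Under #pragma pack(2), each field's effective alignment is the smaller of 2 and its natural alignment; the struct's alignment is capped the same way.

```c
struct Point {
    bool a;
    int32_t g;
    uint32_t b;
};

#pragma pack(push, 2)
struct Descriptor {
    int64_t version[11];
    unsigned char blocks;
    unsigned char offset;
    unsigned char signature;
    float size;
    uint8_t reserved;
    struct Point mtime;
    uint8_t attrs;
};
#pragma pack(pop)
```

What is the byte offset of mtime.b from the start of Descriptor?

106

Point: @0: a [1B, align 1] → 1; +3 pad (align 4); @4: g [4B, align 4] → 8; @8: b [4B, align 4] → 12; size 12, align 4
@0: version [88B, align 2] → 88
@88: blocks [1B, align 1] → 89
@89: offset [1B, align 1] → 90
@90: signature [1B, align 1] → 91
+1 pad (align 2)
@92: size [4B, align 2] → 96
@96: reserved [1B, align 1] → 97
+1 pad (align 2)
@98: mtime [12B, align 2] → 110
within Point: b at 8
98 + 8 = 106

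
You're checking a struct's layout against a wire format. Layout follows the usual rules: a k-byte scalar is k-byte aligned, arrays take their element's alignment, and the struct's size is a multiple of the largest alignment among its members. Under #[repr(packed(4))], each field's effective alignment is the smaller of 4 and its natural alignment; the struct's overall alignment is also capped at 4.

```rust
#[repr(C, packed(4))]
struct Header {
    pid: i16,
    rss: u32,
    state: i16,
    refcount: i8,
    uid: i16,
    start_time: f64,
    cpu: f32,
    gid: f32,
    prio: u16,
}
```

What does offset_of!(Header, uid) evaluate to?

pid at 0 (size 2, align 2) → ends 2
pad 2 to align 4 for rss
rss at 4 (size 4, align 4) → ends 8
state at 8 (size 2, align 2) → ends 10
refcount at 10 (size 1, align 1) → ends 11
pad 1 to align 2 for uid
uid at 12 (size 2, align 2) → ends 14

12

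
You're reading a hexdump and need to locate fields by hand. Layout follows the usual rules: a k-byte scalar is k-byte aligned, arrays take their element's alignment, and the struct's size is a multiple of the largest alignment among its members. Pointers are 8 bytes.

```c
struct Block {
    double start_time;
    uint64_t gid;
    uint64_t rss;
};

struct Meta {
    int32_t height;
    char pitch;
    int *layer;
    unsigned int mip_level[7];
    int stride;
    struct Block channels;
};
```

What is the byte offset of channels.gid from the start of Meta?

Block: start_time at 0 (size 8, align 8) → ends 8; gid at 8 (size 8, align 8) → ends 16; rss at 16 (size 8, align 8) → ends 24; total 24 bytes, alignment 8
height at 0 (size 4, align 4) → ends 4
pitch at 4 (size 1, align 1) → ends 5
pad 3 to align 8 for layer
layer at 8 (size 8, align 8) → ends 16
mip_level at 16 (size 28, align 4) → ends 44
stride at 44 (size 4, align 4) → ends 48
channels at 48 (size 24, align 8) → ends 72
within Block: gid at 8
48 + 8 = 56

56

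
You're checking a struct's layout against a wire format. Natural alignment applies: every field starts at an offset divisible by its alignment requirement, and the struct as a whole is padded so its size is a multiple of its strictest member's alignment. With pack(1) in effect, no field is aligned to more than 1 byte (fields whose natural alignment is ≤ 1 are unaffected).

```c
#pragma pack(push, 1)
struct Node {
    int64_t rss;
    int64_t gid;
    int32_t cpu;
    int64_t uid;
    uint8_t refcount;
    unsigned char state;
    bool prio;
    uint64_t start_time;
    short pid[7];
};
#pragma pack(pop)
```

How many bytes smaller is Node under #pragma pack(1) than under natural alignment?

natural layout:
  @0: rss [8B, align 8] → 8
  @8: gid [8B, align 8] → 16
  @16: cpu [4B, align 4] → 20
  +4 pad (align 8)
  @24: uid [8B, align 8] → 32
  @32: refcount [1B, align 1] → 33
  @33: state [1B, align 1] → 34
  @34: prio [1B, align 1] → 35
  +5 pad (align 8)
  @40: start_time [8B, align 8] → 48
  @48: pid [14B, align 2] → 62
  +2 tail pad (align 8)
  size 64, align 8
packed(1) layout:
  @0: rss [8B, align 1] → 8
  @8: gid [8B, align 1] → 16
  @16: cpu [4B, align 1] → 20
  @20: uid [8B, align 1] → 28
  @28: refcount [1B, align 1] → 29
  @29: state [1B, align 1] → 30
  @30: prio [1B, align 1] → 31
  @31: start_time [8B, align 1] → 39
  @39: pid [14B, align 1] → 53
  size 53, align 1
64 − 53 = 11

11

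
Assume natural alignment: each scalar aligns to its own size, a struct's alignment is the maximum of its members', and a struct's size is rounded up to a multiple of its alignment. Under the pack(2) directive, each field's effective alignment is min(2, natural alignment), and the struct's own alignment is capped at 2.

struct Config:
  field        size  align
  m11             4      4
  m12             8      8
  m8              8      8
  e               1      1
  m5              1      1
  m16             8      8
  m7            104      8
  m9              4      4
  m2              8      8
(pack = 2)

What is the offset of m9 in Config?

134

0..4  m11  (4B, 2-aligned)
4..12  m12  (8B, 2-aligned)
12..20  m8  (8B, 2-aligned)
20..21  e  (1B, 1-aligned)
21..22  m5  (1B, 1-aligned)
22..30  m16  (8B, 2-aligned)
30..134  m7  (104B, 2-aligned)
134..138  m9  (4B, 2-aligned)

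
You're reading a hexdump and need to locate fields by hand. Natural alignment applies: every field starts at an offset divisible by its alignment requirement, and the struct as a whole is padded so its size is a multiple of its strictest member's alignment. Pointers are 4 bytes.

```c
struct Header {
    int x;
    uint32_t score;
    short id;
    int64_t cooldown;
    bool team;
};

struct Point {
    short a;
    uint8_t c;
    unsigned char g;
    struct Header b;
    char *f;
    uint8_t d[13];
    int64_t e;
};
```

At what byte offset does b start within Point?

8

Header: @0: x [4B, align 4] → 4; @4: score [4B, align 4] → 8; @8: id [2B, align 2] → 10; +6 pad (align 8); @16: cooldown [8B, align 8] → 24; @24: team [1B, align 1] → 25; +7 tail pad (align 8); size 32, align 8
@0: a [2B, align 2] → 2
@2: c [1B, align 1] → 3
@3: g [1B, align 1] → 4
+4 pad (align 8)
@8: b [32B, align 8] → 40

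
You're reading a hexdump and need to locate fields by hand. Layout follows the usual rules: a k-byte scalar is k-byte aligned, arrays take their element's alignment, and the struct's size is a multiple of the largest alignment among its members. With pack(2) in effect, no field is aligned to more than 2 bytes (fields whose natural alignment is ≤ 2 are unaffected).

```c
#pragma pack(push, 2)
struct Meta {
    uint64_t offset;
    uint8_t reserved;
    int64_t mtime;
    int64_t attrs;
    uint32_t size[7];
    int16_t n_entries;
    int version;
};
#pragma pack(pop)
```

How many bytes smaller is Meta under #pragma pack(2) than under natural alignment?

natural layout:
  0..8  offset  (8B, 8-aligned)
  8..9  reserved  (1B, 1-aligned)
  9..16  -- padding (7B)
  16..24  mtime  (8B, 8-aligned)
  24..32  attrs  (8B, 8-aligned)
  32..60  size  (28B, 4-aligned)
  60..62  n_entries  (2B, 2-aligned)
  62..64  -- padding (2B)
  64..68  version  (4B, 4-aligned)
  68..72  -- tail padding (4B)
  sizeof = 72, alignof = 8
packed(2) layout:
  0..8  offset  (8B, 2-aligned)
  8..9  reserved  (1B, 1-aligned)
  9..10  -- padding (1B)
  10..18  mtime  (8B, 2-aligned)
  18..26  attrs  (8B, 2-aligned)
  26..54  size  (28B, 2-aligned)
  54..56  n_entries  (2B, 2-aligned)
  56..60  version  (4B, 2-aligned)
  sizeof = 60, alignof = 2
72 − 60 = 12

12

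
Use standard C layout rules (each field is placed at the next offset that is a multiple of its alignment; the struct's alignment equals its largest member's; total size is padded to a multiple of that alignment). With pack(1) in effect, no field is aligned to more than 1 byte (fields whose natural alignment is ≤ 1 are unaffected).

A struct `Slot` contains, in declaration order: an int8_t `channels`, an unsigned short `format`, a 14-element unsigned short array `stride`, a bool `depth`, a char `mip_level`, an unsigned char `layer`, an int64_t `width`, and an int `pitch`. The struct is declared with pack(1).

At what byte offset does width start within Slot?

channels at 0 (size 1, align 1) → ends 1
format at 1 (size 2, align 1) → ends 3
stride at 3 (size 28, align 1) → ends 31
depth at 31 (size 1, align 1) → ends 32
mip_level at 32 (size 1, align 1) → ends 33
layer at 33 (size 1, align 1) → ends 34
width at 34 (size 8, align 1) → ends 42

34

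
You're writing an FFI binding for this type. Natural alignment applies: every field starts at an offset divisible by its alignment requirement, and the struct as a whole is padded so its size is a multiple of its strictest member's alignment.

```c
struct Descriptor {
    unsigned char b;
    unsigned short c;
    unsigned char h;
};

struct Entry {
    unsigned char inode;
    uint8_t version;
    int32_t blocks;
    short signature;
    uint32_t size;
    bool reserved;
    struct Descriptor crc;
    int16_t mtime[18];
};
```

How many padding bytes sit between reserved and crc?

1

Descriptor: b at 0 (size 1, align 1) → ends 1; pad 1 to align 2 for c; c at 2 (size 2, align 2) → ends 4; h at 4 (size 1, align 1) → ends 5; tail pad 1 to reach multiple of 2; total 6 bytes, alignment 2
inode at 0 (size 1, align 1) → ends 1
version at 1 (size 1, align 1) → ends 2
pad 2 to align 4 for blocks
blocks at 4 (size 4, align 4) → ends 8
signature at 8 (size 2, align 2) → ends 10
pad 2 to align 4 for size
size at 12 (size 4, align 4) → ends 16
reserved at 16 (size 1, align 1) → ends 17
pad 1 to align 2 for crc
crc at 18 (size 6, align 2) → ends 24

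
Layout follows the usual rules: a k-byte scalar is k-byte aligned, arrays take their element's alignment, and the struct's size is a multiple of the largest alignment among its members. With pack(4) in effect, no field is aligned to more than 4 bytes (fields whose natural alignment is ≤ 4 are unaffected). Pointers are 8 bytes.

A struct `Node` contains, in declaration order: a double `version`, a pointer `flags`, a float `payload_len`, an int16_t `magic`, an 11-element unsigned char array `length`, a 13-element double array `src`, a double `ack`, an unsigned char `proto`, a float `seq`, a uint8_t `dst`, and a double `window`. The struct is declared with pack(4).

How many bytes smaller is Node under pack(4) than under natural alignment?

8

natural layout:
  version at 0 (size 8, align 8) → ends 8
  flags at 8 (size 8, align 8) → ends 16
  payload_len at 16 (size 4, align 4) → ends 20
  magic at 20 (size 2, align 2) → ends 22
  length at 22 (size 11, align 1) → ends 33
  pad 7 to align 8 for src
  src at 40 (size 104, align 8) → ends 144
  ack at 144 (size 8, align 8) → ends 152
  proto at 152 (size 1, align 1) → ends 153
  pad 3 to align 4 for seq
  seq at 156 (size 4, align 4) → ends 160
  dst at 160 (size 1, align 1) → ends 161
  pad 7 to align 8 for window
  window at 168 (size 8, align 8) → ends 176
  total 176 bytes, alignment 8
packed(4) layout:
  version at 0 (size 8, align 4) → ends 8
  flags at 8 (size 8, align 4) → ends 16
  payload_len at 16 (size 4, align 4) → ends 20
  magic at 20 (size 2, align 2) → ends 22
  length at 22 (size 11, align 1) → ends 33
  pad 3 to align 4 for src
  src at 36 (size 104, align 4) → ends 140
  ack at 140 (size 8, align 4) → ends 148
  proto at 148 (size 1, align 1) → ends 149
  pad 3 to align 4 for seq
  seq at 152 (size 4, align 4) → ends 156
  dst at 156 (size 1, align 1) → ends 157
  pad 3 to align 4 for window
  window at 160 (size 8, align 4) → ends 168
  total 168 bytes, alignment 4
176 − 168 = 8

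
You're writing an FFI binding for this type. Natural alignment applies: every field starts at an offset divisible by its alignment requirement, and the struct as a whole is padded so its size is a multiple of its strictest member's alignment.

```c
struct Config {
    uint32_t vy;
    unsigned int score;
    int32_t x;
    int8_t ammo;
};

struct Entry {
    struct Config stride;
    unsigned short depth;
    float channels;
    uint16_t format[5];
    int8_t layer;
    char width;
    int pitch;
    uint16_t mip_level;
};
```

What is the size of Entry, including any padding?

Config: @0: vy [4B, align 4] → 4; @4: score [4B, align 4] → 8; @8: x [4B, align 4] → 12; @12: ammo [1B, align 1] → 13; +3 tail pad (align 4); size 16, align 4
@0: stride [16B, align 4] → 16
@16: depth [2B, align 2] → 18
+2 pad (align 4)
@20: channels [4B, align 4] → 24
@24: format [10B, align 2] → 34
@34: layer [1B, align 1] → 35
@35: width [1B, align 1] → 36
@36: pitch [4B, align 4] → 40
@40: mip_level [2B, align 2] → 42
+2 tail pad (align 4)
size 44, align 4

44 bytes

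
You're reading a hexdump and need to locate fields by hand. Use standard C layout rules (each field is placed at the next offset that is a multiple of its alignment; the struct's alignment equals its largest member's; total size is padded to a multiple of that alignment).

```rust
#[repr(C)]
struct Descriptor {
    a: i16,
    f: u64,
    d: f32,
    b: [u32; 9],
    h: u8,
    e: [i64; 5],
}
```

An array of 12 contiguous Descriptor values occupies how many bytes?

1248

0..2  a  (2B, 2-aligned)
2..8  -- padding (6B)
8..16  f  (8B, 8-aligned)
16..20  d  (4B, 4-aligned)
20..56  b  (36B, 4-aligned)
56..57  h  (1B, 1-aligned)
57..64  -- padding (7B)
64..104  e  (40B, 8-aligned)
sizeof = 104, alignof = 8
array of 12: 12 × 104 = 1248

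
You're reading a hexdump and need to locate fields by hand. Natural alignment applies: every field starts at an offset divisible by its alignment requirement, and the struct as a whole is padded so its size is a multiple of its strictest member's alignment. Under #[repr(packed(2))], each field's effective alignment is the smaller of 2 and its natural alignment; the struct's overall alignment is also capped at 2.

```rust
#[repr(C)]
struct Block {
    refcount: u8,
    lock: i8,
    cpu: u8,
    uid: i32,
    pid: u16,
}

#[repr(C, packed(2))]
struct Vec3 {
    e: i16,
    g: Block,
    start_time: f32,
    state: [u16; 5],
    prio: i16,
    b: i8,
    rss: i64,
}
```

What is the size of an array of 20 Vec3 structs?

800

Block: 0..1  refcount  (1B, 1-aligned); 1..2  lock  (1B, 1-aligned); 2..3  cpu  (1B, 1-aligned); 3..4  -- padding (1B); 4..8  uid  (4B, 4-aligned); 8..10  pid  (2B, 2-aligned); 10..12  -- tail padding (2B); sizeof = 12, alignof = 4
0..2  e  (2B, 2-aligned)
2..14  g  (12B, 2-aligned)
14..18  start_time  (4B, 2-aligned)
18..28  state  (10B, 2-aligned)
28..30  prio  (2B, 2-aligned)
30..31  b  (1B, 1-aligned)
31..32  -- padding (1B)
32..40  rss  (8B, 2-aligned)
sizeof = 40, alignof = 2
array of 20: 20 × 40 = 800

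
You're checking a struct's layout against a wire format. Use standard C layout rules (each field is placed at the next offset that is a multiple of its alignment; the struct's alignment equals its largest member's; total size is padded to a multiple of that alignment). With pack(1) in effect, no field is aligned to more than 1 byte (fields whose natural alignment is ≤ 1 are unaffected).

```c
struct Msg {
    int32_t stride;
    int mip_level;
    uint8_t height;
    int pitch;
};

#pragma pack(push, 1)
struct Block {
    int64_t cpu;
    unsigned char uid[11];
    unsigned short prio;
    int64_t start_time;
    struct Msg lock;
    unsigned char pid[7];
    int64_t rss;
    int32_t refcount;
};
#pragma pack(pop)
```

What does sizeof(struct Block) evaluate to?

Msg: @0: stride [4B, align 4] → 4; @4: mip_level [4B, align 4] → 8; @8: height [1B, align 1] → 9; +3 pad (align 4); @12: pitch [4B, align 4] → 16; size 16, align 4
@0: cpu [8B, align 1] → 8
@8: uid [11B, align 1] → 19
@19: prio [2B, align 1] → 21
@21: start_time [8B, align 1] → 29
@29: lock [16B, align 1] → 45
@45: pid [7B, align 1] → 52
@52: rss [8B, align 1] → 60
@60: refcount [4B, align 1] → 64
size 64, align 1

64 bytes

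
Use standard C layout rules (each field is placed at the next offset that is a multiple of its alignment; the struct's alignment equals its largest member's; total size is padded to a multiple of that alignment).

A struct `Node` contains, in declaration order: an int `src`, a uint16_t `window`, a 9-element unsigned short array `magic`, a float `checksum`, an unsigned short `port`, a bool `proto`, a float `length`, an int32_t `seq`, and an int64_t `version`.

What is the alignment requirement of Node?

8

member alignments: src=4, window=2, magic=2, checksum=4, port=2, proto=1, length=4, seq=4, version=8
max = 8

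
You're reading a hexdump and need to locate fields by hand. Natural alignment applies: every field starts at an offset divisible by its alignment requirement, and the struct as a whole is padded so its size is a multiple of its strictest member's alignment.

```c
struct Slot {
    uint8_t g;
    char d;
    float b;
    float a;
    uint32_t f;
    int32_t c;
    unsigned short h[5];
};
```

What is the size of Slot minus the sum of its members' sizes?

0..1  g  (1B, 1-aligned)
1..2  d  (1B, 1-aligned)
2..4  -- padding (2B)
4..8  b  (4B, 4-aligned)
8..12  a  (4B, 4-aligned)
12..16  f  (4B, 4-aligned)
16..20  c  (4B, 4-aligned)
20..30  h  (10B, 2-aligned)
30..32  -- tail padding (2B)
sizeof = 32, alignof = 4
data bytes 28, size 32 → padding 4

4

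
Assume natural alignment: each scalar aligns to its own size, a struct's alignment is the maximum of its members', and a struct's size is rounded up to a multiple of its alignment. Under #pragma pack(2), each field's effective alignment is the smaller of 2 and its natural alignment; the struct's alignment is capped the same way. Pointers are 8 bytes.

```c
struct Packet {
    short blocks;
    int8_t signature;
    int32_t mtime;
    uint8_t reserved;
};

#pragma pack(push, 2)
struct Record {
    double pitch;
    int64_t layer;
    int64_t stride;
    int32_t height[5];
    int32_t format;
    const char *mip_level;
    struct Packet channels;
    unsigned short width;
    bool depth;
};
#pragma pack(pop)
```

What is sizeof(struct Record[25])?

1800

Packet: blocks at 0 (size 2, align 2) → ends 2; signature at 2 (size 1, align 1) → ends 3; pad 1 to align 4 for mtime; mtime at 4 (size 4, align 4) → ends 8; reserved at 8 (size 1, align 1) → ends 9; tail pad 3 to reach multiple of 4; total 12 bytes, alignment 4
pitch at 0 (size 8, align 2) → ends 8
layer at 8 (size 8, align 2) → ends 16
stride at 16 (size 8, align 2) → ends 24
height at 24 (size 20, align 2) → ends 44
format at 44 (size 4, align 2) → ends 48
mip_level at 48 (size 8, align 2) → ends 56
channels at 56 (size 12, align 2) → ends 68
width at 68 (size 2, align 2) → ends 70
depth at 70 (size 1, align 1) → ends 71
tail pad 1 to reach multiple of 2
total 72 bytes, alignment 2
array of 25: 25 × 72 = 1800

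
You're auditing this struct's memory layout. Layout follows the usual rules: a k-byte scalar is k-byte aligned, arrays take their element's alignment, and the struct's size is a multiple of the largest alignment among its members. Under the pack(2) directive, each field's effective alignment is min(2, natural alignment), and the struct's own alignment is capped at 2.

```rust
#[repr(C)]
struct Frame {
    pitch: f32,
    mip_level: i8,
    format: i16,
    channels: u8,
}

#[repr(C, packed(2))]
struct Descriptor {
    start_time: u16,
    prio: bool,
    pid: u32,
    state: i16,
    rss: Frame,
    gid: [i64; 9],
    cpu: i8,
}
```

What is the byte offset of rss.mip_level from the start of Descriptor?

14

Frame: @0: pitch [4B, align 4] → 4; @4: mip_level [1B, align 1] → 5; +1 pad (align 2); @6: format [2B, align 2] → 8; @8: channels [1B, align 1] → 9; +3 tail pad (align 4); size 12, align 4
@0: start_time [2B, align 2] → 2
@2: prio [1B, align 1] → 3
+1 pad (align 2)
@4: pid [4B, align 2] → 8
@8: state [2B, align 2] → 10
@10: rss [12B, align 2] → 22
within Frame: mip_level at 4
10 + 4 = 14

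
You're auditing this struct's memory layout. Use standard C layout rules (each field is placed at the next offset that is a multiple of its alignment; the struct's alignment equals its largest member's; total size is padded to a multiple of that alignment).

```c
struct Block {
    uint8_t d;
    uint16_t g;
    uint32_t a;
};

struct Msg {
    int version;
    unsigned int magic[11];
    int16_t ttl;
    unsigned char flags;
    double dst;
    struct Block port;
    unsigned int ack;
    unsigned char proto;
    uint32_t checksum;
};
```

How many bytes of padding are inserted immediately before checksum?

3

Block: 0..1  d  (1B, 1-aligned); 1..2  -- padding (1B); 2..4  g  (2B, 2-aligned); 4..8  a  (4B, 4-aligned); sizeof = 8, alignof = 4
0..4  version  (4B, 4-aligned)
4..48  magic  (44B, 4-aligned)
48..50  ttl  (2B, 2-aligned)
50..51  flags  (1B, 1-aligned)
51..56  -- padding (5B)
56..64  dst  (8B, 8-aligned)
64..72  port  (8B, 4-aligned)
72..76  ack  (4B, 4-aligned)
76..77  proto  (1B, 1-aligned)
77..80  -- padding (3B)
80..84  checksum  (4B, 4-aligned)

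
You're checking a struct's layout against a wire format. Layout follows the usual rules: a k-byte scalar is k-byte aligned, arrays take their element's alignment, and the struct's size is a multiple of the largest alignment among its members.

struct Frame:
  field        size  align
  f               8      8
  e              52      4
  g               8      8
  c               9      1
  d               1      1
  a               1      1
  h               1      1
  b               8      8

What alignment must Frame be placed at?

member alignments: f=8, e=4, g=8, c=1, d=1, a=1, h=1, b=8
max = 8

8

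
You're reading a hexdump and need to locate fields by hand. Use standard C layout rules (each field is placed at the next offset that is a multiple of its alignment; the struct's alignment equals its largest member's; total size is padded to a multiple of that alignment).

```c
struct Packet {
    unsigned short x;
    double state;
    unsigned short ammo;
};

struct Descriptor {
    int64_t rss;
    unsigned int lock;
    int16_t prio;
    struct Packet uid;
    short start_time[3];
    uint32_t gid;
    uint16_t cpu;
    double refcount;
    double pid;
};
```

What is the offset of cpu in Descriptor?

Packet: @0: x [2B, align 2] → 2; +6 pad (align 8); @8: state [8B, align 8] → 16; @16: ammo [2B, align 2] → 18; +6 tail pad (align 8); size 24, align 8
@0: rss [8B, align 8] → 8
@8: lock [4B, align 4] → 12
@12: prio [2B, align 2] → 14
+2 pad (align 8)
@16: uid [24B, align 8] → 40
@40: start_time [6B, align 2] → 46
+2 pad (align 4)
@48: gid [4B, align 4] → 52
@52: cpu [2B, align 2] → 54

52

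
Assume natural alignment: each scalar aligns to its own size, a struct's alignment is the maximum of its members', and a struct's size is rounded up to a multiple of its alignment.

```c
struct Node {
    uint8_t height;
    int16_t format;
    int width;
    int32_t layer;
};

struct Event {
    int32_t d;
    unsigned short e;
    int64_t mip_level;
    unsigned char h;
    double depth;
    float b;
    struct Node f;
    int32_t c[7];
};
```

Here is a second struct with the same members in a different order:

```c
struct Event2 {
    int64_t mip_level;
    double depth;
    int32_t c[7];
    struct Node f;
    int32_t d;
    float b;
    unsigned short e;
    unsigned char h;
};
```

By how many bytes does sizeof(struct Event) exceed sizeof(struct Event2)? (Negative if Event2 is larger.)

8

Node: 0..1  height  (1B, 1-aligned); 1..2  -- padding (1B); 2..4  format  (2B, 2-aligned); 4..8  width  (4B, 4-aligned); 8..12  layer  (4B, 4-aligned); sizeof = 12, alignof = 4
0..4  d  (4B, 4-aligned)
4..6  e  (2B, 2-aligned)
6..8  -- padding (2B)
8..16  mip_level  (8B, 8-aligned)
16..17  h  (1B, 1-aligned)
17..24  -- padding (7B)
24..32  depth  (8B, 8-aligned)
32..36  b  (4B, 4-aligned)
36..48  f  (12B, 4-aligned)
48..76  c  (28B, 4-aligned)
76..80  -- tail padding (4B)
sizeof = 80, alignof = 8
— Event2 —
0..8  mip_level  (8B, 8-aligned)
8..16  depth  (8B, 8-aligned)
16..44  c  (28B, 4-aligned)
44..56  f  (12B, 4-aligned)
56..60  d  (4B, 4-aligned)
60..64  b  (4B, 4-aligned)
64..66  e  (2B, 2-aligned)
66..67  h  (1B, 1-aligned)
67..72  -- tail padding (5B)
sizeof = 72, alignof = 8
80 − 72 = 8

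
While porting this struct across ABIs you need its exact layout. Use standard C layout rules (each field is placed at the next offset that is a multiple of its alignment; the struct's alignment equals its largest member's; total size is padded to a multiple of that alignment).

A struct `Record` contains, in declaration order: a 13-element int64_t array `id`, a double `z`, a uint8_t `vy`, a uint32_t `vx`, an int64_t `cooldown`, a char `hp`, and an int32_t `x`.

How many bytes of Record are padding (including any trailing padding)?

6

0..104  id  (104B, 8-aligned)
104..112  z  (8B, 8-aligned)
112..113  vy  (1B, 1-aligned)
113..116  -- padding (3B)
116..120  vx  (4B, 4-aligned)
120..128  cooldown  (8B, 8-aligned)
128..129  hp  (1B, 1-aligned)
129..132  -- padding (3B)
132..136  x  (4B, 4-aligned)
sizeof = 136, alignof = 8
data bytes 130, size 136 → padding 6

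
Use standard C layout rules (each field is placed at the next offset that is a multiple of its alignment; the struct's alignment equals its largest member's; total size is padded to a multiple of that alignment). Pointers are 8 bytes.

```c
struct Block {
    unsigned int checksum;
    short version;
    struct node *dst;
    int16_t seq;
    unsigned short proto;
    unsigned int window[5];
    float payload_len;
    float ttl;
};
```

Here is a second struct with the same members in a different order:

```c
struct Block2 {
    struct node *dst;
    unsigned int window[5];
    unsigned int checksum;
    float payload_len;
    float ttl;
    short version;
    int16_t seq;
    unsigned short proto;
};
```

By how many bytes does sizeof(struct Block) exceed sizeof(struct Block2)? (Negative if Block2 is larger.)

0

@0: checksum [4B, align 4] → 4
@4: version [2B, align 2] → 6
+2 pad (align 8)
@8: dst [8B, align 8] → 16
@16: seq [2B, align 2] → 18
@18: proto [2B, align 2] → 20
@20: window [20B, align 4] → 40
@40: payload_len [4B, align 4] → 44
@44: ttl [4B, align 4] → 48
size 48, align 8
— Block2 —
@0: dst [8B, align 8] → 8
@8: window [20B, align 4] → 28
@28: checksum [4B, align 4] → 32
@32: payload_len [4B, align 4] → 36
@36: ttl [4B, align 4] → 40
@40: version [2B, align 2] → 42
@42: seq [2B, align 2] → 44
@44: proto [2B, align 2] → 46
+2 tail pad (align 8)
size 48, align 8
48 − 48 = 0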